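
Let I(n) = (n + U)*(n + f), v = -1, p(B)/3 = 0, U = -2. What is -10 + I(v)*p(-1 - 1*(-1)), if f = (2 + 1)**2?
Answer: -10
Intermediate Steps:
f = 9 (f = 3**2 = 9)
p(B) = 0 (p(B) = 3*0 = 0)
I(n) = (-2 + n)*(9 + n) (I(n) = (n - 2)*(n + 9) = (-2 + n)*(9 + n))
-10 + I(v)*p(-1 - 1*(-1)) = -10 + (-18 + (-1)**2 + 7*(-1))*0 = -10 + (-18 + 1 - 7)*0 = -10 - 24*0 = -10 + 0 = -10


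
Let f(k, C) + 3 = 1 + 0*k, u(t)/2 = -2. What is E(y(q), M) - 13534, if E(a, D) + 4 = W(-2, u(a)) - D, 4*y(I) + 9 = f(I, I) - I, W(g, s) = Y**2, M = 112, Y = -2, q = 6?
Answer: -13646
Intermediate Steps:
u(t) = -4 (u(t) = 2*(-2) = -4)
W(g, s) = 4 (W(g, s) = (-2)**2 = 4)
f(k, C) = -2 (f(k, C) = -3 + (1 + 0*k) = -3 + (1 + 0) = -3 + 1 = -2)
y(I) = -11/4 - I/4 (y(I) = -9/4 + (-2 - I)/4 = -9/4 + (-1/2 - I/4) = -11/4 - I/4)
E(a, D) = -D (E(a, D) = -4 + (4 - D) = -D)
E(y(q), M) - 13534 = -1*112 - 13534 = -112 - 13534 = -13646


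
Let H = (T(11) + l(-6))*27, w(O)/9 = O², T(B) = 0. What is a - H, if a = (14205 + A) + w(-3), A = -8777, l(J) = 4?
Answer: 5401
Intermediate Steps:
w(O) = 9*O²
a = 5509 (a = (14205 - 8777) + 9*(-3)² = 5428 + 9*9 = 5428 + 81 = 5509)
H = 108 (H = (0 + 4)*27 = 4*27 = 108)
a - H = 5509 - 1*108 = 5509 - 108 = 5401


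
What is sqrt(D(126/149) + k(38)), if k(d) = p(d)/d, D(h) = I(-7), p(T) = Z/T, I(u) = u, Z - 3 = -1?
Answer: I*sqrt(10106)/38 ≈ 2.6455*I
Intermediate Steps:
Z = 2 (Z = 3 - 1 = 2)
p(T) = 2/T
D(h) = -7
k(d) = 2/d**2 (k(d) = (2/d)/d = 2/d**2)
sqrt(D(126/149) + k(38)) = sqrt(-7 + 2/38**2) = sqrt(-7 + 2*(1/1444)) = sqrt(-7 + 1/722) = sqrt(-5053/722) = I*sqrt(10106)/38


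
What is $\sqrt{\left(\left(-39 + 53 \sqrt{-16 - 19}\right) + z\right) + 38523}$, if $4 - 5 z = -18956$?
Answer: $\sqrt{42276 + 53 i \sqrt{35}} \approx 205.61 + 0.7625 i$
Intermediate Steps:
$z = 3792$ ($z = \frac{4}{5} - - \frac{18956}{5} = \frac{4}{5} + \frac{18956}{5} = 3792$)
$\sqrt{\left(\left(-39 + 53 \sqrt{-16 - 19}\right) + z\right) + 38523} = \sqrt{\left(\left(-39 + 53 \sqrt{-16 - 19}\right) + 3792\right) + 38523} = \sqrt{\left(\left(-39 + 53 \sqrt{-35}\right) + 3792\right) + 38523} = \sqrt{\left(\left(-39 + 53 i \sqrt{35}\right) + 3792\right) + 38523} = \sqrt{\left(3753 + 53 i \sqrt{35}\right) + 38523} = \sqrt{42276 + 53 i \sqrt{35}}$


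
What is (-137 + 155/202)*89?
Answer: -2449191/202 ≈ -12125.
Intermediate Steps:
(-137 + 155/202)*89 = -27519/202*89 = -2449191/202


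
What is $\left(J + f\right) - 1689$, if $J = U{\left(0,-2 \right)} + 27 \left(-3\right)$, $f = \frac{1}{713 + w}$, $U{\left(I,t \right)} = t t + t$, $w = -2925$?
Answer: $- \frac{3910817}{2212} \approx -1768.0$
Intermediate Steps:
$U{\left(I,t \right)} = t + t^{2}$ ($U{\left(I,t \right)} = t^{2} + t = t + t^{2}$)
$f = - \frac{1}{2212}$ ($f = \frac{1}{713 - 2925} = \frac{1}{-2212} = - \frac{1}{2212} \approx -0.00045208$)
$J = -79$ ($J = - 2 \left(1 - 2\right) + 27 \left(-3\right) = \left(-2\right) \left(-1\right) - 81 = 2 - 81 = -79$)
$\left(J + f\right) - 1689 = \left(-79 - \frac{1}{2212}\right) - 1689 = - \frac{174749}{2212} - 1689 = - \frac{3910817}{2212}$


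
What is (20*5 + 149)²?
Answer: 62001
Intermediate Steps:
(20*5 + 149)² = (100 + 149)² = 249² = 62001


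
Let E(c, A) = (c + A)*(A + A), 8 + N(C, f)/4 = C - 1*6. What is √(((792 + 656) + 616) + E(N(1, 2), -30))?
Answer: 6*√194 ≈ 83.570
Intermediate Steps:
N(C, f) = -56 + 4*C (N(C, f) = -32 + 4*(C - 1*6) = -32 + 4*(C - 6) = -32 + 4*(-6 + C) = -32 + (-24 + 4*C) = -56 + 4*C)
E(c, A) = 2*A*(A + c) (E(c, A) = (A + c)*(2*A) = 2*A*(A + c))
√(((792 + 656) + 616) + E(N(1, 2), -30)) = √(((792 + 656) + 616) + 2*(-30)*(-30 + (-56 + 4*1))) = √((1448 + 616) + 2*(-30)*(-30 + (-56 + 4))) = √(2064 + 2*(-30)*(-30 - 52)) = √(2064 + 2*(-30)*(-82)) = √(2064 + 4920) = √6984 = 6*√194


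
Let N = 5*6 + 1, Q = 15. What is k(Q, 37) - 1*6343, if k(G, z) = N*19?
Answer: -5754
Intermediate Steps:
N = 31 (N = 30 + 1 = 31)
k(G, z) = 589 (k(G, z) = 31*19 = 589)
k(Q, 37) - 1*6343 = 589 - 1*6343 = 589 - 6343 = -5754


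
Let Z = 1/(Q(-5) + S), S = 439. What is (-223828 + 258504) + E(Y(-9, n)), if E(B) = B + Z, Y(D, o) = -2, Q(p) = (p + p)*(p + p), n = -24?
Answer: 18689287/539 ≈ 34674.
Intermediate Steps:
Q(p) = 4*p² (Q(p) = (2*p)*(2*p) = 4*p²)
Z = 1/539 (Z = 1/(4*(-5)² + 439) = 1/(4*25 + 439) = 1/(100 + 439) = 1/539 ≈ 0.0018553)
E(B) = 1/539 + B (E(B) = B + 1/539 = 1/539 + B)
(-223828 + 258504) + E(Y(-9, n)) = (-223828 + 258504) + (1/539 - 2) = 34676 - 1077/539 = 18689287/539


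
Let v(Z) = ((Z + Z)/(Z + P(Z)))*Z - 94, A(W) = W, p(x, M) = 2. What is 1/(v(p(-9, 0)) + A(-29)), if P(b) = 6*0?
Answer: -1/119 ≈ -0.0084034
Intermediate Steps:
P(b) = 0
v(Z) = -94 + 2*Z (v(Z) = ((Z + Z)/(Z + 0))*Z - 94 = ((2*Z)/Z)*Z - 94 = 2*Z - 94 = -94 + 2*Z)
1/(v(p(-9, 0)) + A(-29)) = 1/((-94 + 2*2) - 29) = 1/((-94 + 4) - 29) = 1/(-90 - 29) = 1/(-119) = -1/119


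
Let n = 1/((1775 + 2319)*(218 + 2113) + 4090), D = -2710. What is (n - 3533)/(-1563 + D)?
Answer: 33730271731/40795202692 ≈ 0.82682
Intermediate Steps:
n = 1/9547204 (n = 1/(4094*2331 + 4090) = 1/(9543114 + 4090) = 1/9547204 ≈ 1.0474e-7)
(n - 3533)/(-1563 + D) = (1/9547204 - 3533)/(-1563 - 2710) = -33730271731/9547204/(-4273) = -33730271731/9547204*(-1/4273) = 33730271731/40795202692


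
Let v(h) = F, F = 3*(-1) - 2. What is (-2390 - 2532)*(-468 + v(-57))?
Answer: 2328106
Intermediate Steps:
F = -5 (F = -3 - 2 = -5)
v(h) = -5
(-2390 - 2532)*(-468 + v(-57)) = (-2390 - 2532)*(-468 - 5) = -4922*(-473) = 2328106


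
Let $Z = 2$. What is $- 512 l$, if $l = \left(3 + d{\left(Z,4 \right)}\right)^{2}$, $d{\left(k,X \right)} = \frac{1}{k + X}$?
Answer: $- \frac{46208}{9} \approx -5134.2$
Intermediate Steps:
$d{\left(k,X \right)} = \frac{1}{X + k}$
$l = \frac{361}{36}$ ($l = \left(3 + \frac{1}{4 + 2}\right)^{2} = \left(3 + \frac{1}{6}\right)^{2} = \left(\frac{19}{6}\right)^{2} = \frac{361}{36} \approx 10.028$)
$- 512 l = \left(-512\right) \frac{361}{36} = - \frac{46208}{9}$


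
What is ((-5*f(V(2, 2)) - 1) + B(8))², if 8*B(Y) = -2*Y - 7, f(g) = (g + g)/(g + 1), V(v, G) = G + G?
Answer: 9025/64 ≈ 141.02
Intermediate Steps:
V(v, G) = 2*G
f(g) = 2*g/(1 + g) (f(g) = (2*g)/(1 + g) = 2*g/(1 + g))
B(Y) = -7/8 - Y/4 (B(Y) = (-2*Y - 7)/8 = (-7 - 2*Y)/8 = -7/8 - Y/4)
((-5*f(V(2, 2)) - 1) + B(8))² = ((-10*2*2/(1 + 2*2) - 1) + (-7/8 - ¼*8))² = ((-10*4/(1 + 4) - 1) + (-7/8 - 2))² = ((-10*4/5 - 1) - 23/8)² = ((-5*8/5 - 1) - 23/8)² = ((-8 - 1) - 23/8)² = (-9 - 23/8)² = (-95/8)² = 9025/64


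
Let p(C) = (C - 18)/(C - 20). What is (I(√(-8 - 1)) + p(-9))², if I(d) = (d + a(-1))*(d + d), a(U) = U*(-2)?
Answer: 123921/841 - 11880*I/29 ≈ 147.35 - 409.66*I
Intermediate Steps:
a(U) = -2*U
p(C) = (-18 + C)/(-20 + C)
I(d) = 2*d*(2 + d) (I(d) = (d - 2*(-1))*(d + d) = (d + 2)*(2*d) = (2 + d)*(2*d) = 2*d*(2 + d))
(I(√(-8 - 1)) + p(-9))² = (2*√(-8 - 1)*(2 + √(-8 - 1)) + (-18 - 9)/(-20 - 9))² = (2*√(-9)*(2 + √(-9)) - 27/(-29))² = (2*(3*I)*(2 + 3*I) - 1/29*(-27))² = (6*I*(2 + 3*I) + 27/29)² = (27/29 + 6*I*(2 + 3*I))²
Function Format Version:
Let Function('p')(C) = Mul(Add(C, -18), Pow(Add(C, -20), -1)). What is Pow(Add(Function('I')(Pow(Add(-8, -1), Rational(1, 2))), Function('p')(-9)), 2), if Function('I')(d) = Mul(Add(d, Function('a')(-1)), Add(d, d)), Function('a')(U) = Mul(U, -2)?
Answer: Add(Rational(123921, 841), Mul(Rational(-11880, 29), I)) ≈ Add(147.35, Mul(-409.66, I))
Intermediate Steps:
Function('a')(U) = Mul(-2, U)
Function('p')(C) = Mul(Pow(Add(-20, C), -1), Add(-18, C)) (Function('p')(C) = Mul(Add(-18, C), Pow(Add(-20, C), -1)) = Mul(Pow(Add(-20, C), -1), Add(-18, C)))
Function('I')(d) = Mul(2, d, Add(2, d)) (Function('I')(d) = Mul(Add(d, Mul(-2, -1)), Add(d, d)) = Mul(Add(d, 2), Mul(2, d)) = Mul(Add(2, d), Mul(2, d)) = Mul(2, d, Add(2, d)))
Pow(Add(Function('I')(Pow(Add(-8, -1), Rational(1, 2))), Function('p')(-9)), 2) = Pow(Add(Mul(2, Pow(Add(-8, -1), Rational(1, 2)), Add(2, Pow(Add(-8, -1), Rational(1, 2)))), Mul(Pow(Add(-20, -9), -1), Add(-18, -9))), 2) = Pow(Add(Mul(2, Pow(-9, Rational(1, 2)), Add(2, Pow(-9, Rational(1, 2)))), Mul(Pow(-29, -1), -27)), 2) = Pow(Add(Mul(2, Mul(3, I), Add(2, Mul(3, I))), Mul(Rational(-1, 29), -27)), 2) = Pow(Add(Mul(6, I, Add(2, Mul(3, I))), Rational(27, 29)), 2) = Pow(Add(Rational(27, 29), Mul(6, I, Add(2, Mul(3, I)))), 2)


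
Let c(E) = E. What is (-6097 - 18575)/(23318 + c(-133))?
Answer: -24672/23185 ≈ -1.0641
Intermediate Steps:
(-6097 - 18575)/(23318 + c(-133)) = (-6097 - 18575)/(23318 - 133) = -24672/23185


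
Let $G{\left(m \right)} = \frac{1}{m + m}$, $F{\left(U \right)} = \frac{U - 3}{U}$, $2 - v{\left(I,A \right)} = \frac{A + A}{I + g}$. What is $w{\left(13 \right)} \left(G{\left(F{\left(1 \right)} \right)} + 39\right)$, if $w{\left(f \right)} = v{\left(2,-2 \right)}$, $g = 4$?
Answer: $\frac{310}{3} \approx 103.33$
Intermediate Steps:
$v{\left(I,A \right)} = 2 - \frac{2 A}{4 + I}$ ($v{\left(I,A \right)} = 2 - \frac{A + A}{I + 4} = 2 - \frac{2 A}{4 + I}$)
$w{\left(f \right)} = \frac{8}{3}$ ($w{\left(f \right)} = \frac{2 \left(4 + 2 - -2\right)}{4 + 2} = \frac{2 \left(4 + 2 + 2\right)}{6} = 2 \cdot \frac{1}{6} \cdot 8 = \frac{8}{3}$)
$F{\left(U \right)} = \frac{-3 + U}{U}$
$G{\left(m \right)} = \frac{1}{2 m}$
$w{\left(13 \right)} \left(G{\left(F{\left(1 \right)} \right)} + 39\right) = \frac{8 \left(\frac{1}{2 \frac{-3 + 1}{1}} + 39\right)}{3} = \frac{8 \left(\frac{1}{2 \cdot 1 \left(-2\right)} + 39\right)}{3} = \frac{8 \left(\frac{1}{2 \left(-2\right)} + 39\right)}{3} = \frac{8 \left(\frac{1}{2} \left(- \frac{1}{2}\right) + 39\right)}{3} = \frac{8 \left(- \frac{1}{4} + 39\right)}{3} = \frac{8}{3} \cdot \frac{155}{4} = \frac{310}{3}$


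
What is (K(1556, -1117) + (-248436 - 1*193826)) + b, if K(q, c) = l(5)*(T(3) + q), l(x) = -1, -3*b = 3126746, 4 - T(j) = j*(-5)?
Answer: -4458257/3 ≈ -1.4861e+6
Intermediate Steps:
T(j) = 4 + 5*j (T(j) = 4 - j*(-5) = 4 - (-5)*j = 4 + 5*j)
b = -3126746/3 (b = -⅓*3126746 = -3126746/3 ≈ -1.0422e+6)
K(q, c) = -19 - q (K(q, c) = -((4 + 5*3) + q) = -((4 + 15) + q) = -(19 + q) = -19 - q)
(K(1556, -1117) + (-248436 - 1*193826)) + b = ((-19 - 1*1556) + (-248436 - 1*193826)) - 3126746/3 = ((-19 - 1556) + (-248436 - 193826)) - 3126746/3 = (-1575 - 442262) - 3126746/3 = -443837 - 3126746/3 = -4458257/3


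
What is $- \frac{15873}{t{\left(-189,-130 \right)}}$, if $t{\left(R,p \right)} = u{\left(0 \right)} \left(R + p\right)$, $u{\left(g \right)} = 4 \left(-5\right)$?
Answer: $- \frac{1443}{580} \approx -2.4879$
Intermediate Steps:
$u{\left(g \right)} = -20$
$t{\left(R,p \right)} = - 20 R - 20 p$ ($t{\left(R,p \right)} = - 20 \left(R + p\right) = - 20 R - 20 p$)
$- \frac{15873}{t{\left(-189,-130 \right)}} = - \frac{15873}{\left(-20\right) \left(-189\right) - -2600} = - \frac{15873}{3780 + 2600} = - \frac{15873}{6380} = \left(-15873\right) \frac{1}{6380} = - \frac{1443}{580}$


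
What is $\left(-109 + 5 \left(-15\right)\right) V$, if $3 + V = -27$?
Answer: $5520$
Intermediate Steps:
$V = -30$ ($V = -3 - 27 = -30$)
$\left(-109 + 5 \left(-15\right)\right) V = \left(-109 + 5 \left(-15\right)\right) \left(-30\right) = \left(-109 - 75\right) \left(-30\right) = \left(-184\right) \left(-30\right) = 5520$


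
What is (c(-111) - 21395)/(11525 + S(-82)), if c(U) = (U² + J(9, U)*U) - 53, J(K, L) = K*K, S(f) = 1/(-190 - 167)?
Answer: -3234063/2057212 ≈ -1.5721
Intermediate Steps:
S(f) = -1/357 (S(f) = 1/(-357) = -1/357)
J(K, L) = K²
c(U) = -53 + U² + 81*U (c(U) = (U² + 9²*U) - 53 = (U² + 81*U) - 53 = -53 + U² + 81*U)
(c(-111) - 21395)/(11525 + S(-82)) = ((-53 + (-111)² + 81*(-111)) - 21395)/(11525 - 1/357) = ((-53 + 12321 - 8991) - 21395)/(4114424/357) = (3277 - 21395)*(357/4114424) = -18118*357/4114424 = -3234063/2057212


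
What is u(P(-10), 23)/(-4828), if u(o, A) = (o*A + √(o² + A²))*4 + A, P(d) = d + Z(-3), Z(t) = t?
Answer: 69/284 - √698/1207 ≈ 0.22107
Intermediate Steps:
P(d) = -3 + d (P(d) = d - 3 = -3 + d)
u(o, A) = A + 4*√(A² + o²) + 4*A*o (u(o, A) = (A*o + √(A² + o²))*4 + A = (√(A² + o²) + A*o)*4 + A = (4*√(A² + o²) + 4*A*o) + A = A + 4*√(A² + o²) + 4*A*o)
u(P(-10), 23)/(-4828) = (23 + 4*√(23² + (-3 - 10)²) + 4*23*(-3 - 10))/(-4828) = (23 + 4*√(529 + (-13)²) + 4*23*(-13))*(-1/4828) = (23 + 4*√(529 + 169) - 1196)*(-1/4828) = (23 + 4*√698 - 1196)*(-1/4828) = (-1173 + 4*√698)*(-1/4828) = 69/284 - √698/1207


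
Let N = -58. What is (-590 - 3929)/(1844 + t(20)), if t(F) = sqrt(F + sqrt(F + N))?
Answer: -4519/(1844 + sqrt(20 + I*sqrt(38))) ≈ -2.4447 + 0.00090107*I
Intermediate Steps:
t(F) = sqrt(F + sqrt(-58 + F)) (t(F) = sqrt(F + sqrt(F - 58)) = sqrt(F + sqrt(-58 + F)))
(-590 - 3929)/(1844 + t(20)) = (-590 - 3929)/(1844 + sqrt(20 + sqrt(-58 + 20))) = -4519/(1844 + sqrt(20 + sqrt(-38))) = -4519/(1844 + sqrt(20 + I*sqrt(38)))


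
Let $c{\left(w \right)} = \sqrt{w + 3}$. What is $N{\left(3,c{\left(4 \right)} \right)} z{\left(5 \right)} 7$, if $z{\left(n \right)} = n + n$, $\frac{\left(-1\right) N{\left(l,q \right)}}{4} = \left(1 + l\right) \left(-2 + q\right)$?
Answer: $2240 - 1120 \sqrt{7} \approx -723.24$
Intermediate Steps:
$c{\left(w \right)} = \sqrt{3 + w}$
$N{\left(l,q \right)} = - 4 \left(1 + l\right) \left(-2 + q\right)$
$z{\left(n \right)} = 2 n$
$N{\left(3,c{\left(4 \right)} \right)} z{\left(5 \right)} 7 = \left(8 - 4 \sqrt{3 + 4} + 8 \cdot 3 - 12 \sqrt{3 + 4}\right) 2 \cdot 5 \cdot 7 = \left(8 - 4 \sqrt{7} + 24 - 12 \sqrt{7}\right) 10 \cdot 7 = \left(32 - 16 \sqrt{7}\right) 10 \cdot 7 = \left(320 - 160 \sqrt{7}\right) 7 = 2240 - 1120 \sqrt{7}$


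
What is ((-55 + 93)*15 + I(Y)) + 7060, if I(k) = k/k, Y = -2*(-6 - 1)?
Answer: 7631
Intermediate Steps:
Y = 14 (Y = -2*(-7) = 14)
I(k) = 1
((-55 + 93)*15 + I(Y)) + 7060 = ((-55 + 93)*15 + 1) + 7060 = (38*15 + 1) + 7060 = (570 + 1) + 7060 = 571 + 7060 = 7631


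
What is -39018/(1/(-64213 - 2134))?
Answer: 2588727246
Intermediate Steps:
-39018/(1/(-64213 - 2134)) = -39018/(1/(-66347)) = -39018/(-1/66347) = -39018*(-66347) = 2588727246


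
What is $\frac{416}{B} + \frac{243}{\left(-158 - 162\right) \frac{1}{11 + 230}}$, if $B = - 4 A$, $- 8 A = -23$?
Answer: $- \frac{1613189}{7360} \approx -219.18$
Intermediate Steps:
$A = \frac{23}{8}$ ($A = \left(- \frac{1}{8}\right) \left(-23\right) = \frac{23}{8} \approx 2.875$)
$B = - \frac{23}{2}$ ($B = \left(-4\right) \frac{23}{8} = - \frac{23}{2} \approx -11.5$)
$\frac{416}{B} + \frac{243}{\left(-158 - 162\right) \frac{1}{11 + 230}} = \frac{416}{- \frac{23}{2}} + \frac{243}{\left(-158 - 162\right) \frac{1}{11 + 230}} = 416 \left(- \frac{2}{23}\right) + \frac{243}{\left(-320\right) \frac{1}{241}} = - \frac{832}{23} + \frac{243}{\left(-320\right) \frac{1}{241}} = - \frac{832}{23} + \frac{243}{- \frac{320}{241}} = - \frac{832}{23} + 243 \left(- \frac{241}{320}\right) = - \frac{832}{23} - \frac{58563}{320} = - \frac{1613189}{7360}$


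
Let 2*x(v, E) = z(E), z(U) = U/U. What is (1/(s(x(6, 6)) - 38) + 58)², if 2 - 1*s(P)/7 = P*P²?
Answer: 133033156/39601 ≈ 3359.3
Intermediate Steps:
z(U) = 1
x(v, E) = ½ (x(v, E) = (½)*1 = ½)
s(P) = 14 - 7*P³ (s(P) = 14 - 7*P*P² = 14 - 7*P³)
(1/(s(x(6, 6)) - 38) + 58)² = (1/((14 - 7*(½)³) - 38) + 58)² = (1/((14 - 7*⅛) - 38) + 58)² = (1/((14 - 7/8) - 38) + 58)² = (1/(105/8 - 38) + 58)² = (1/(-199/8) + 58)² = (-8/199 + 58)² = (11534/199)² = 133033156/39601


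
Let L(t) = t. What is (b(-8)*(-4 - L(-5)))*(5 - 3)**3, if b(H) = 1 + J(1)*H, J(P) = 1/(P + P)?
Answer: -24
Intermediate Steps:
J(P) = 1/(2*P)
b(H) = 1 + H/2 (b(H) = 1 + ((1/2)/1)*H = 1 + ((1/2)*1)*H = 1 + H/2)
(b(-8)*(-4 - L(-5)))*(5 - 3)**3 = ((1 + (1/2)*(-8))*(-4 - 1*(-5)))*(5 - 3)**3 = ((1 - 4)*(-4 + 5))*2**3 = -3*1*8 = -3*8 = -24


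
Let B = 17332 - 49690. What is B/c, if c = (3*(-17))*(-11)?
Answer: -10786/187 ≈ -57.679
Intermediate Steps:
c = 561 (c = -51*(-11) = 561)
B = -32358
B/c = -32358/561 = -32358*1/561 = -10786/187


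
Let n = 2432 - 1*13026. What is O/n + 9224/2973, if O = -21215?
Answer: 160791251/31495962 ≈ 5.1051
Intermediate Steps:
n = -10594 (n = 2432 - 13026 = -10594)
O/n + 9224/2973 = -21215/(-10594) + 9224/2973 = -21215*(-1/10594) + 9224*(1/2973) = 21215/10594 + 9224/2973 = 160791251/31495962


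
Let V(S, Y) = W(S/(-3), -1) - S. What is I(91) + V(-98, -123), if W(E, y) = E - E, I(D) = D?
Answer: 189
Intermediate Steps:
W(E, y) = 0
V(S, Y) = -S (V(S, Y) = 0 - S = -S)
I(91) + V(-98, -123) = 91 - 1*(-98) = 91 + 98 = 189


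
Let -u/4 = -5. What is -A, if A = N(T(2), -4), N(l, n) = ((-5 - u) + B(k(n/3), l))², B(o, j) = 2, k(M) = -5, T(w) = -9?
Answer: -529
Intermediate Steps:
u = 20 (u = -4*(-5) = 20)
N(l, n) = 529 (N(l, n) = ((-5 - 1*20) + 2)² = ((-5 - 20) + 2)² = (-25 + 2)² = (-23)² = 529)
A = 529
-A = -1*529 = -529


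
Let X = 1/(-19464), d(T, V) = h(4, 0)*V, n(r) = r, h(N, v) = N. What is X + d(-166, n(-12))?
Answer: -934273/19464 ≈ -48.000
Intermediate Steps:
d(T, V) = 4*V
X = -1/19464 ≈ -5.1377e-5
X + d(-166, n(-12)) = -1/19464 + 4*(-12) = -1/19464 - 48 = -934273/19464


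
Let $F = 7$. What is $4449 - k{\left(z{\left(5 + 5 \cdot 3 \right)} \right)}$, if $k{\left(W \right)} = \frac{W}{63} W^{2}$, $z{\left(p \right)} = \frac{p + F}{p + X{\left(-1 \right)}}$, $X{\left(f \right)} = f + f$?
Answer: $\frac{249141}{56} \approx 4448.9$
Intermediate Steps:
$X{\left(f \right)} = 2 f$
$z{\left(p \right)} = \frac{7 + p}{-2 + p}$ ($z{\left(p \right)} = \frac{p + 7}{p + 2 \left(-1\right)} = \frac{7 + p}{p - 2} = \frac{7 + p}{-2 + p}$)
$k{\left(W \right)} = \frac{W^{3}}{63}$ ($k{\left(W \right)} = W \frac{1}{63} W^{2} = \frac{W}{63} W^{2} = \frac{W^{3}}{63}$)
$4449 - k{\left(z{\left(5 + 5 \cdot 3 \right)} \right)} = 4449 - \frac{\left(\frac{7 + \left(5 + 5 \cdot 3\right)}{-2 + \left(5 + 5 \cdot 3\right)}\right)^{3}}{63} = 4449 - \frac{\left(\frac{7 + \left(5 + 15\right)}{-2 + \left(5 + 15\right)}\right)^{3}}{63} = 4449 - \frac{\left(\frac{7 + 20}{-2 + 20}\right)^{3}}{63} = 4449 - \frac{\left(\frac{1}{18} \cdot 27\right)^{3}}{63} = 4449 - \frac{\left(\frac{3}{2}\right)^{3}}{63} = 4449 - \frac{1}{63} \cdot \frac{27}{8} = 4449 - \frac{3}{56} = \frac{249141}{56}$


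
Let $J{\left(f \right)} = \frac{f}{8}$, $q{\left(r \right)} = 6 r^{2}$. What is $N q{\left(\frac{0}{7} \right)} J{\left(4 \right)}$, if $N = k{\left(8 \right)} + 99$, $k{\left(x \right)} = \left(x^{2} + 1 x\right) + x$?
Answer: $0$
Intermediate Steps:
$k{\left(x \right)} = x^{2} + 2 x$ ($k{\left(x \right)} = \left(x^{2} + x\right) + x = \left(x + x^{2}\right) + x = x^{2} + 2 x$)
$N = 179$ ($N = 8 \left(2 + 8\right) + 99 = 8 \cdot 10 + 99 = 80 + 99 = 179$)
$J{\left(f \right)} = \frac{f}{8}$ ($J{\left(f \right)} = f \frac{1}{8} = \frac{f}{8}$)
$N q{\left(\frac{0}{7} \right)} J{\left(4 \right)} = 179 \cdot 6 \left(\frac{0}{7}\right)^{2} \cdot \frac{1}{8} \cdot 4 = 179 \cdot 6 \left(0 \cdot \frac{1}{7}\right)^{2} \cdot \frac{1}{2} = 179 \cdot 6 \cdot 0^{2} \cdot \frac{1}{2} = 179 \cdot 6 \cdot 0 \cdot \frac{1}{2} = 179 \cdot 0 \cdot \frac{1}{2} = 0 \cdot \frac{1}{2} = 0$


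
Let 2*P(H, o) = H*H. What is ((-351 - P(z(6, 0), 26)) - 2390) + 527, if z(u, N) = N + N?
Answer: -2214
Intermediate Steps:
z(u, N) = 2*N
P(H, o) = H²/2 (P(H, o) = (H*H)/2 = H²/2)
((-351 - P(z(6, 0), 26)) - 2390) + 527 = ((-351 - (2*0)²/2) - 2390) + 527 = ((-351 - 0²/2) - 2390) + 527 = ((-351 - 0/2) - 2390) + 527 = ((-351 - 1*0) - 2390) + 527 = ((-351 + 0) - 2390) + 527 = (-351 - 2390) + 527 = -2741 + 527 = -2214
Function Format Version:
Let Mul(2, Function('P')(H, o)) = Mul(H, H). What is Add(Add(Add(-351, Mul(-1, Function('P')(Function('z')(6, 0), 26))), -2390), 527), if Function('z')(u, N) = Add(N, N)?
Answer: -2214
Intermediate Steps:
Function('z')(u, N) = Mul(2, N)
Function('P')(H, o) = Mul(Rational(1, 2), Pow(H, 2)) (Function('P')(H, o) = Mul(Rational(1, 2), Mul(H, H)) = Mul(Rational(1, 2), Pow(H, 2)))
Add(Add(Add(-351, Mul(-1, Function('P')(Function('z')(6, 0), 26))), -2390), 527) = Add(Add(Add(-351, Mul(-1, Mul(Rational(1, 2), Pow(Mul(2, 0), 2)))), -2390), 527) = Add(Add(Add(-351, Mul(-1, Mul(Rational(1, 2), Pow(0, 2)))), -2390), 527) = Add(Add(Add(-351, Mul(-1, Mul(Rational(1, 2), 0))), -2390), 527) = Add(Add(Add(-351, Mul(-1, 0)), -2390), 527) = Add(Add(Add(-351, 0), -2390), 527) = Add(Add(-351, -2390), 527) = Add(-2741, 527) = -2214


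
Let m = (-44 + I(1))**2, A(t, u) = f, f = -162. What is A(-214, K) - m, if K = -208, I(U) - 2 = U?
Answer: -1843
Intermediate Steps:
I(U) = 2 + U
A(t, u) = -162
m = 1681 (m = (-44 + (2 + 1))**2 = (-44 + 3)**2 = (-41)**2 = 1681)
A(-214, K) - m = -162 - 1*1681 = -162 - 1681 = -1843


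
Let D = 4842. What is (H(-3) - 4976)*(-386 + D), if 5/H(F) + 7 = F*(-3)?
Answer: -22161916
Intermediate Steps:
H(F) = 5/(-7 - 3*F) (H(F) = 5/(-7 + F*(-3)) = 5/(-7 - 3*F))
(H(-3) - 4976)*(-386 + D) = (-5/(7 + 3*(-3)) - 4976)*(-386 + 4842) = (-5/(7 - 9) - 4976)*4456 = (-5/(-2) - 4976)*4456 = (-5*(-1/2) - 4976)*4456 = (5/2 - 4976)*4456 = -9947/2*4456 = -22161916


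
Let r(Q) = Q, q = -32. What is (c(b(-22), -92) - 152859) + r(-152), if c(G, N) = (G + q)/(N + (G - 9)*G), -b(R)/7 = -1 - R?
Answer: -3494771419/22840 ≈ -1.5301e+5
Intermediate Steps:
b(R) = 7 + 7*R (b(R) = -7*(-1 - R) = 7 + 7*R)
c(G, N) = (-32 + G)/(N + G*(-9 + G)) (c(G, N) = (G - 32)/(N + (G - 9)*G) = (-32 + G)/(N + (-9 + G)*G) = (-32 + G)/(N + G*(-9 + G)))
(c(b(-22), -92) - 152859) + r(-152) = ((-32 + (7 + 7*(-22)))/(-92 + (7 + 7*(-22))² - 9*(7 + 7*(-22))) - 152859) - 152 = ((-32 + (7 - 154))/(-92 + (7 - 154)² - 9*(7 - 154)) - 152859) - 152 = ((-32 - 147)/(-92 + (-147)² - 9*(-147)) - 152859) - 152 = (-179/(-92 + 21609 + 1323) - 152859) - 152 = (-179/22840 - 152859) - 152 = -3491299739/22840 - 152 = -3494771419/22840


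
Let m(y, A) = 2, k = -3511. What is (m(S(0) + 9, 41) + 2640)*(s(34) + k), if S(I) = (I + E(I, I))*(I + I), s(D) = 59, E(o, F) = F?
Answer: -9120184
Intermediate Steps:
S(I) = 4*I² (S(I) = (I + I)*(I + I) = (2*I)*(2*I) = 4*I²)
(m(S(0) + 9, 41) + 2640)*(s(34) + k) = (2 + 2640)*(59 - 3511) = 2642*(-3452) = -9120184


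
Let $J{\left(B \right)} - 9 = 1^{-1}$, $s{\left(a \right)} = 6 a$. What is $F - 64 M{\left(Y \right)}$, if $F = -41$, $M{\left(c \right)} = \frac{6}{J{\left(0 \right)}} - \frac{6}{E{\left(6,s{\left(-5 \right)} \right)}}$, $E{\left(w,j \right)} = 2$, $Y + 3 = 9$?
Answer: $\frac{563}{5} \approx 112.6$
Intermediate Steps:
$Y = 6$ ($Y = -3 + 9 = 6$)
$J{\left(B \right)} = 10$ ($J{\left(B \right)} = 9 + 1^{-1} = 9 + 1 = 10$)
$M{\left(c \right)} = - \frac{12}{5}$ ($M{\left(c \right)} = \frac{6}{10} - \frac{6}{2} = 6 \cdot \frac{1}{10} - 3 = \frac{3}{5} - 3 = - \frac{12}{5}$)
$F - 64 M{\left(Y \right)} = -41 - - \frac{768}{5} = -41 + \frac{768}{5} = \frac{563}{5}$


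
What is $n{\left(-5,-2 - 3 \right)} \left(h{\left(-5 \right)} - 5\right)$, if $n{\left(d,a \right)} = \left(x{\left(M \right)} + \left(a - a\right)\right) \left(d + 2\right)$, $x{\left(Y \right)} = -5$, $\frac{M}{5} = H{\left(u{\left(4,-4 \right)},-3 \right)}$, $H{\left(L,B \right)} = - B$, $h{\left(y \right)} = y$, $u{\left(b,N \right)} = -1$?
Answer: $-150$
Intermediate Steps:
$M = 15$ ($M = 5 \left(\left(-1\right) \left(-3\right)\right) = 5 \cdot 3 = 15$)
$n{\left(d,a \right)} = -10 - 5 d$ ($n{\left(d,a \right)} = \left(-5 + \left(a - a\right)\right) \left(d + 2\right) = \left(-5 + 0\right) \left(2 + d\right) = - 5 \left(2 + d\right) = -10 - 5 d$)
$n{\left(-5,-2 - 3 \right)} \left(h{\left(-5 \right)} - 5\right) = \left(-10 - -25\right) \left(-5 - 5\right) = \left(-10 + 25\right) \left(-10\right) = 15 \left(-10\right) = -150$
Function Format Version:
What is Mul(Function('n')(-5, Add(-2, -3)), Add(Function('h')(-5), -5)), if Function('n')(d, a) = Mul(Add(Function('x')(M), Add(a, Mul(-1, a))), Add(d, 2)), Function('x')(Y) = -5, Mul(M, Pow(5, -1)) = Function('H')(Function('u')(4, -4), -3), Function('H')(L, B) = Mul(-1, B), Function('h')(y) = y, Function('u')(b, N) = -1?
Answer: -150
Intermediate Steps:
M = 15 (M = Mul(5, Mul(-1, -3)) = Mul(5, 3) = 15)
Function('n')(d, a) = Add(-10, Mul(-5, d)) (Function('n')(d, a) = Mul(Add(-5, Add(a, Mul(-1, a))), Add(d, 2)) = Mul(Add(-5, 0), Add(2, d)) = Mul(-5, Add(2, d)) = Add(-10, Mul(-5, d)))
Mul(Function('n')(-5, Add(-2, -3)), Add(Function('h')(-5), -5)) = Mul(Add(-10, Mul(-5, -5)), Add(-5, -5)) = Mul(Add(-10, 25), -10) = Mul(15, -10) = -150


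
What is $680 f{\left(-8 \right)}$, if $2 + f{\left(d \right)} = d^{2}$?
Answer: $42160$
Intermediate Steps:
$f{\left(d \right)} = -2 + d^{2}$
$680 f{\left(-8 \right)} = 680 \left(-2 + \left(-8\right)^{2}\right) = 680 \left(-2 + 64\right) = 680 \cdot 62 = 42160$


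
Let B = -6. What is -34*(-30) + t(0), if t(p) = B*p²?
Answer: 1020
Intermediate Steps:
t(p) = -6*p²
-34*(-30) + t(0) = -34*(-30) - 6*0² = 1020 - 6*0 = 1020 + 0 = 1020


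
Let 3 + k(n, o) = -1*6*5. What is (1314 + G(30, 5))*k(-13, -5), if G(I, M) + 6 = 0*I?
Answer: -43164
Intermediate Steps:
G(I, M) = -6 (G(I, M) = -6 + 0*I = -6 + 0 = -6)
k(n, o) = -33 (k(n, o) = -3 - 1*6*5 = -3 - 6*5 = -3 - 30 = -33)
(1314 + G(30, 5))*k(-13, -5) = (1314 - 6)*(-33) = 1308*(-33) = -43164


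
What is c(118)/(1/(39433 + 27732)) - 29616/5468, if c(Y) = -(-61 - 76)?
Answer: 12578586631/1367 ≈ 9.2016e+6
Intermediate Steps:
c(Y) = 137 (c(Y) = -1*(-137) = 137)
c(118)/(1/(39433 + 27732)) - 29616/5468 = 137/(1/(39433 + 27732)) - 29616/5468 = 137/(1/67165) - 29616*1/5468 = 137/(1/67165) - 7404/1367 = 137*67165 - 7404/1367 = 9201605 - 7404/1367 = 12578586631/1367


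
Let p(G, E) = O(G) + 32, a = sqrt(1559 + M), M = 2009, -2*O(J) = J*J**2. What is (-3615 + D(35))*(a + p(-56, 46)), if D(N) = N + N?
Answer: -311392800 - 14180*sqrt(223) ≈ -3.1160e+8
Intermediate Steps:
O(J) = -J**3/2 (O(J) = -J*J**2/2 = -J**3/2)
D(N) = 2*N
a = 4*sqrt(223) (a = sqrt(1559 + 2009) = sqrt(3568) = 4*sqrt(223) ≈ 59.733)
p(G, E) = 32 - G**3/2 (p(G, E) = -G**3/2 + 32 = 32 - G**3/2)
(-3615 + D(35))*(a + p(-56, 46)) = (-3615 + 2*35)*(4*sqrt(223) + (32 - 1/2*(-56)**3)) = (-3615 + 70)*(4*sqrt(223) + (32 - 1/2*(-175616))) = -3545*(4*sqrt(223) + (32 + 87808)) = -3545*(4*sqrt(223) + 87840) = -3545*(87840 + 4*sqrt(223)) = -311392800 - 14180*sqrt(223)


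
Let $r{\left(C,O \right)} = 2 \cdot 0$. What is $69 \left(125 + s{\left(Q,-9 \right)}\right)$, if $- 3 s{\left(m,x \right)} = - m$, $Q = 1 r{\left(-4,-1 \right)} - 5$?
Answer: $8510$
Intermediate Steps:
$r{\left(C,O \right)} = 0$
$Q = -5$ ($Q = 1 \cdot 0 - 5 = 0 - 5 = -5$)
$s{\left(m,x \right)} = \frac{m}{3}$ ($s{\left(m,x \right)} = - \frac{\left(-1\right) m}{3} = \frac{m}{3}$)
$69 \left(125 + s{\left(Q,-9 \right)}\right) = 69 \left(125 + \frac{1}{3} \left(-5\right)\right) = 69 \left(125 - \frac{5}{3}\right) = 69 \cdot \frac{370}{3} = 8510$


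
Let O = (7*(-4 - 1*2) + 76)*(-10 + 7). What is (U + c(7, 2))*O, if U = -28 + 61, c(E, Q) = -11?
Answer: -2244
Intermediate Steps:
U = 33
O = -102 (O = (7*(-4 - 2) + 76)*(-3) = (7*(-6) + 76)*(-3) = (-42 + 76)*(-3) = 34*(-3) = -102)
(U + c(7, 2))*O = (33 - 11)*(-102) = 22*(-102) = -2244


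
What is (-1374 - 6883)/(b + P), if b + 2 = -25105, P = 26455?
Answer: -8257/1348 ≈ -6.1254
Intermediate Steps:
b = -25107 (b = -2 - 25105 = -25107)
(-1374 - 6883)/(b + P) = (-1374 - 6883)/(-25107 + 26455) = -8257/1348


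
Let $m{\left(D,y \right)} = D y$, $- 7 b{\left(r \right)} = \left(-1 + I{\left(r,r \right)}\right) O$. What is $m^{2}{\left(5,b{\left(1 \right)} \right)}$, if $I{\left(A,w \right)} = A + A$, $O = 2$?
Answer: $\frac{100}{49} \approx 2.0408$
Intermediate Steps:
$I{\left(A,w \right)} = 2 A$
$b{\left(r \right)} = \frac{2}{7} - \frac{4 r}{7}$ ($b{\left(r \right)} = - \frac{\left(-1 + 2 r\right) 2}{7} = - \frac{-2 + 4 r}{7} = \frac{2}{7} - \frac{4 r}{7}$)
$m^{2}{\left(5,b{\left(1 \right)} \right)} = \left(5 \left(\frac{2}{7} - \frac{4}{7}\right)\right)^{2} = \left(5 \left(- \frac{2}{7}\right)\right)^{2} = \left(- \frac{10}{7}\right)^{2} = \frac{100}{49}$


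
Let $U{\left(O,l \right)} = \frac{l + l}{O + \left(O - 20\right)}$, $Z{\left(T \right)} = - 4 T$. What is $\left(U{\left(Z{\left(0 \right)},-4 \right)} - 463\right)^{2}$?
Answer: $\frac{5349969}{25} \approx 2.14 \cdot 10^{5}$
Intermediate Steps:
$U{\left(O,l \right)} = \frac{2 l}{-20 + 2 O}$ ($U{\left(O,l \right)} = \frac{2 l}{O + \left(-20 + O\right)} = \frac{2 l}{-20 + 2 O}$)
$\left(U{\left(Z{\left(0 \right)},-4 \right)} - 463\right)^{2} = \left(- \frac{4}{-10 - 0} - 463\right)^{2} = \left(- \frac{4}{-10 + 0} - 463\right)^{2} = \left(- \frac{4}{-10} - 463\right)^{2} = \left(\left(-4\right) \left(- \frac{1}{10}\right) - 463\right)^{2} = \left(\frac{2}{5} - 463\right)^{2} = \left(- \frac{2313}{5}\right)^{2} = \frac{5349969}{25}$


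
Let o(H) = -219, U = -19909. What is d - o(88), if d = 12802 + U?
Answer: -6888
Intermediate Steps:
d = -7107 (d = 12802 - 19909 = -7107)
d - o(88) = -7107 - 1*(-219) = -7107 + 219 = -6888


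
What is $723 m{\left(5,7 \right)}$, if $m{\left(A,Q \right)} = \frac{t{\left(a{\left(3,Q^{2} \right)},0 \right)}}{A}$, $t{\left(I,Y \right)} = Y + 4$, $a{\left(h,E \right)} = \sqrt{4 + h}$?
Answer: $\frac{2892}{5} \approx 578.4$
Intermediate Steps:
$t{\left(I,Y \right)} = 4 + Y$
$m{\left(A,Q \right)} = \frac{4}{A}$ ($m{\left(A,Q \right)} = \frac{4 + 0}{A} = \frac{4}{A}$)
$723 m{\left(5,7 \right)} = 723 \cdot \frac{4}{5} = \frac{2892}{5}$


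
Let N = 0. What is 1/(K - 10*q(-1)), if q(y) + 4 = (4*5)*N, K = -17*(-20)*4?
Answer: 1/1400 ≈ 0.00071429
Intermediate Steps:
K = 1360 (K = 340*4 = 1360)
q(y) = -4 (q(y) = -4 + (4*5)*0 = -4 + 20*0 = -4 + 0 = -4)
1/(K - 10*q(-1)) = 1/(1360 - 10*(-4)) = 1/(1360 + 40) = 1/1400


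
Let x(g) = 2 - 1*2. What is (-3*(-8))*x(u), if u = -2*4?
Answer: 0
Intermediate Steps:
u = -8
x(g) = 0 (x(g) = 2 - 2 = 0)
(-3*(-8))*x(u) = -3*(-8)*0 = 24*0 = 0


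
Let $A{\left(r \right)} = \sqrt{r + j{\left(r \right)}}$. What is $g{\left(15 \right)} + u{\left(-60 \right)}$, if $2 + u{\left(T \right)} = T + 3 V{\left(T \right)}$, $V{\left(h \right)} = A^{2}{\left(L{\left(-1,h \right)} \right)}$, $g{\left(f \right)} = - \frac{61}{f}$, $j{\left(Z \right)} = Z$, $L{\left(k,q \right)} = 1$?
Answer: $- \frac{901}{15} \approx -60.067$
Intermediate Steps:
$A{\left(r \right)} = \sqrt{2} \sqrt{r}$ ($A{\left(r \right)} = \sqrt{r + r} = \sqrt{2 r} = \sqrt{2} \sqrt{r}$)
$V{\left(h \right)} = 2$ ($V{\left(h \right)} = \left(\sqrt{2} \sqrt{1}\right)^{2} = \left(\sqrt{2} \cdot 1\right)^{2} = \left(\sqrt{2}\right)^{2} = 2$)
$u{\left(T \right)} = 4 + T$ ($u{\left(T \right)} = -2 + \left(T + 3 \cdot 2\right) = -2 + \left(T + 6\right) = -2 + \left(6 + T\right) = 4 + T$)
$g{\left(15 \right)} + u{\left(-60 \right)} = - \frac{61}{15} + \left(4 - 60\right) = \left(-61\right) \frac{1}{15} - 56 = - \frac{61}{15} - 56 = - \frac{901}{15}$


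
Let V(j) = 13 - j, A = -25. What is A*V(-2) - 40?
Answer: -415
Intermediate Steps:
A*V(-2) - 40 = -25*(13 - 1*(-2)) - 40 = -25*(13 + 2) - 40 = -25*15 - 40 = -375 - 40 = -415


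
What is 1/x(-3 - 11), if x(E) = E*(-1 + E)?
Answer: 1/210 ≈ 0.0047619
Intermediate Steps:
1/x(-3 - 11) = 1/((-3 - 11)*(-1 + (-3 - 11))) = 1/(-14*(-1 - 14)) = 1/(-14*(-15)) = 1/210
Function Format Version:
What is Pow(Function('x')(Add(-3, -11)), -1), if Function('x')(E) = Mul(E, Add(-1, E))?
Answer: Rational(1, 210) ≈ 0.0047619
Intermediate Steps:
Pow(Function('x')(Add(-3, -11)), -1) = Pow(Mul(Add(-3, -11), Add(-1, Add(-3, -11))), -1) = Pow(Mul(-14, Add(-1, -14)), -1) = Pow(Mul(-14, -15), -1) = Pow(210, -1) = Rational(1, 210)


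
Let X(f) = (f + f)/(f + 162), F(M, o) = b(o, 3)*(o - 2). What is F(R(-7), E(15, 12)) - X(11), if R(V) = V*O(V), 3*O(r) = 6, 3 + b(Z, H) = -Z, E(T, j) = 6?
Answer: -6250/173 ≈ -36.127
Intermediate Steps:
b(Z, H) = -3 - Z
O(r) = 2 (O(r) = (1/3)*6 = 2)
R(V) = 2*V (R(V) = V*2 = 2*V)
F(M, o) = (-3 - o)*(-2 + o) (F(M, o) = (-3 - o)*(o - 2) = (-3 - o)*(-2 + o))
X(f) = 2*f/(162 + f) (X(f) = (2*f)/(162 + f) = 2*f/(162 + f))
F(R(-7), E(15, 12)) - X(11) = (6 - 1*6 - 1*6**2) - 2*11/(162 + 11) = (6 - 6 - 1*36) - 2*11/173 = (6 - 6 - 36) - 2*11/173 = -36 - 1*22/173 = -36 - 22/173 = -6250/173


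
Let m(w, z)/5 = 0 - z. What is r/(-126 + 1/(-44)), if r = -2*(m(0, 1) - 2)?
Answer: -616/5545 ≈ -0.11109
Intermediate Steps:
m(w, z) = -5*z (m(w, z) = 5*(0 - z) = 5*(-z) = -5*z)
r = 14 (r = -2*(-5*1 - 2) = -2*(-5 - 2) = -2*(-7) = 14)
r/(-126 + 1/(-44)) = 14/(-126 + 1/(-44)) = 14/(-126 - 1/44) = 14/(-5545/44) = 14*(-44/5545) = -616/5545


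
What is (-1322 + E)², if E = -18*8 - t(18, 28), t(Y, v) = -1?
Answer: 2146225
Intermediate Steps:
E = -143 (E = -18*8 - 1*(-1) = -144 + 1 = -143)
(-1322 + E)² = (-1322 - 143)² = (-1465)² = 2146225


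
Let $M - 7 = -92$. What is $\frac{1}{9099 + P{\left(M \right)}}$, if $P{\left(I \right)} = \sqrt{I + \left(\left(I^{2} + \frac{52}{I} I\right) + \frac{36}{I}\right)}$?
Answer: $\frac{773415}{7036691801} - \frac{2 \sqrt{12989785}}{7036691801} \approx 0.00010889$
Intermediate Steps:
$M = -85$ ($M = 7 - 92 = -85$)
$P{\left(I \right)} = \sqrt{52 + I + I^{2} + \frac{36}{I}}$ ($P{\left(I \right)} = \sqrt{I + \left(\left(I^{2} + 52\right) + \frac{36}{I}\right)} = \sqrt{I + \left(\left(52 + I^{2}\right) + \frac{36}{I}\right)} = \sqrt{I + \left(52 + I^{2} + \frac{36}{I}\right)} = \sqrt{52 + I + I^{2} + \frac{36}{I}}$)
$\frac{1}{9099 + P{\left(M \right)}} = \frac{1}{9099 + \sqrt{52 - 85 + \left(-85\right)^{2} + \frac{36}{-85}}} = \frac{1}{9099 + \sqrt{52 - 85 + 7225 + 36 \left(- \frac{1}{85}\right)}} = \frac{1}{9099 + \sqrt{52 - 85 + 7225 - \frac{36}{85}}} = \frac{1}{9099 + \sqrt{\frac{611284}{85}}} = \frac{1}{9099 + \frac{2 \sqrt{12989785}}{85}}$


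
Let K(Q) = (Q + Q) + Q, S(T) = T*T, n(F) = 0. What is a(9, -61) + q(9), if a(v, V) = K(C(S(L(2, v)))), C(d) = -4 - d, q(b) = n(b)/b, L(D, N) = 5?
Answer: -87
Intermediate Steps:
S(T) = T²
q(b) = 0 (q(b) = 0/b = 0)
K(Q) = 3*Q (K(Q) = 2*Q + Q = 3*Q)
a(v, V) = -87 (a(v, V) = 3*(-4 - 1*5²) = 3*(-4 - 1*25) = 3*(-4 - 25) = 3*(-29) = -87)
a(9, -61) + q(9) = -87 + 0 = -87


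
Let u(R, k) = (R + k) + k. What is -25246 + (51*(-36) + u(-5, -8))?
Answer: -27103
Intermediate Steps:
u(R, k) = R + 2*k
-25246 + (51*(-36) + u(-5, -8)) = -25246 + (51*(-36) + (-5 + 2*(-8))) = -25246 + (-1836 + (-5 - 16)) = -25246 + (-1836 - 21) = -25246 - 1857 = -27103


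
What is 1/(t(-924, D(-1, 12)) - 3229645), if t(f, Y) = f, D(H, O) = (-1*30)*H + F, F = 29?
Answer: -1/3230569 ≈ -3.0954e-7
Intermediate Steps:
D(H, O) = 29 - 30*H (D(H, O) = (-1*30)*H + 29 = -30*H + 29 = 29 - 30*H)
1/(t(-924, D(-1, 12)) - 3229645) = 1/(-924 - 3229645) = 1/(-3230569) = -1/3230569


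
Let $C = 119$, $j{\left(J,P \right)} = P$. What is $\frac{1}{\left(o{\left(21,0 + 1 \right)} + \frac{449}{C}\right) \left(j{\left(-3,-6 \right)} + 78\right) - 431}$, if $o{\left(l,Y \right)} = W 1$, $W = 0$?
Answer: $- \frac{119}{18961} \approx -0.006276$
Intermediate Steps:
$o{\left(l,Y \right)} = 0$ ($o{\left(l,Y \right)} = 0 \cdot 1 = 0$)
$\frac{1}{\left(o{\left(21,0 + 1 \right)} + \frac{449}{C}\right) \left(j{\left(-3,-6 \right)} + 78\right) - 431} = \frac{1}{\left(0 + \frac{449}{119}\right) \left(-6 + 78\right) - 431} = \frac{1}{\left(0 + 449 \cdot \frac{1}{119}\right) 72 - 431} = \frac{1}{\left(0 + \frac{449}{119}\right) 72 - 431} = \frac{1}{\frac{449}{119} \cdot 72 - 431} = \frac{1}{\frac{32328}{119} - 431} = \frac{1}{- \frac{18961}{119}} = - \frac{119}{18961}$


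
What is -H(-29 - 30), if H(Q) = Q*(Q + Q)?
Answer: -6962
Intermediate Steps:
H(Q) = 2*Q**2 (H(Q) = Q*(2*Q) = 2*Q**2)
-H(-29 - 30) = -2*(-29 - 30)**2 = -2*(-59)**2 = -2*3481 = -1*6962 = -6962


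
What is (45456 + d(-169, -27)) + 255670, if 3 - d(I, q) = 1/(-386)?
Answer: 116235795/386 ≈ 3.0113e+5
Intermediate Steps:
d(I, q) = 1159/386 (d(I, q) = 3 - 1/(-386) = 3 - 1*(-1/386) = 3 + 1/386 = 1159/386)
(45456 + d(-169, -27)) + 255670 = (45456 + 1159/386) + 255670 = 17547175/386 + 255670 = 116235795/386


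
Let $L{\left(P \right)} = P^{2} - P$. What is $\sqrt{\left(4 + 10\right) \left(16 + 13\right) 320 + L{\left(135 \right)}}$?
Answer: $19 \sqrt{410} \approx 384.72$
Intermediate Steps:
$\sqrt{\left(4 + 10\right) \left(16 + 13\right) 320 + L{\left(135 \right)}} = \sqrt{\left(4 + 10\right) \left(16 + 13\right) 320 + 135 \left(-1 + 135\right)} = \sqrt{14 \cdot 29 \cdot 320 + 135 \cdot 134} = \sqrt{406 \cdot 320 + 18090} = \sqrt{129920 + 18090} = \sqrt{148010} = 19 \sqrt{410}$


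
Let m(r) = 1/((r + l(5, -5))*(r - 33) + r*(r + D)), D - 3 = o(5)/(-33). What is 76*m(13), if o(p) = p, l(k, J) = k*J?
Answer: 2508/14719 ≈ 0.17039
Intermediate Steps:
l(k, J) = J*k
D = 94/33 (D = 3 + 5/(-33) = 3 + 5*(-1/33) = 3 - 5/33 = 94/33 ≈ 2.8485)
m(r) = 1/(r*(94/33 + r) + (-33 + r)*(-25 + r)) (m(r) = 1/((r - 5*5)*(r - 33) + r*(r + 94/33)) = 1/((r - 25)*(-33 + r) + r*(94/33 + r)) = 1/((-25 + r)*(-33 + r) + r*(94/33 + r)) = 1/((-33 + r)*(-25 + r) + r*(94/33 + r)) = 1/(r*(94/33 + r) + (-33 + r)*(-25 + r)))
76*m(13) = 76*(33/(27225 - 1820*13 + 66*13²)) = 76*(33/(27225 - 23660 + 66*169)) = 76*(33/(27225 - 23660 + 11154)) = 76*(33/14719) = 2508/14719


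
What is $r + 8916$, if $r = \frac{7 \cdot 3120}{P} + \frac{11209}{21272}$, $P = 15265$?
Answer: $\frac{579162634229}{64943416} \approx 8918.0$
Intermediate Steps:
$r = \frac{127137173}{64943416}$ ($r = \frac{7 \cdot 3120}{15265} + \frac{11209}{21272} = 21840 \cdot \frac{1}{15265} + 11209 \cdot \frac{1}{21272} = \frac{4368}{3053} + \frac{11209}{21272} = \frac{127137173}{64943416} \approx 1.9577$)
$r + 8916 = \frac{127137173}{64943416} + 8916 = \frac{579162634229}{64943416}$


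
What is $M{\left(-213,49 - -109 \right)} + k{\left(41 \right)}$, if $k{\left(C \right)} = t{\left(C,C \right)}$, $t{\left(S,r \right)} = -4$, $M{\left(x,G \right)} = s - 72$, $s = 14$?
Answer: $-62$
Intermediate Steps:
$M{\left(x,G \right)} = -58$ ($M{\left(x,G \right)} = 14 - 72 = -58$)
$k{\left(C \right)} = -4$
$M{\left(-213,49 - -109 \right)} + k{\left(41 \right)} = -58 - 4 = -62$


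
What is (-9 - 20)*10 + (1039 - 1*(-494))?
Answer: 1243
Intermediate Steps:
(-9 - 20)*10 + (1039 - 1*(-494)) = -29*10 + (1039 + 494) = -290 + 1533 = 1243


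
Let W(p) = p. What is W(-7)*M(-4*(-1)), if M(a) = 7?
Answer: -49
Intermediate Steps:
W(-7)*M(-4*(-1)) = -7*7 = -49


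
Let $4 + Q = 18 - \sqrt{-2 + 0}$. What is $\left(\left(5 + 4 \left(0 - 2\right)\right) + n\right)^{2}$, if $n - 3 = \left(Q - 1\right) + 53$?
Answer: $\left(66 - i \sqrt{2}\right)^{2} \approx 4354.0 - 186.68 i$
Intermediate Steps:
$Q = 14 - i \sqrt{2}$ ($Q = -4 + \left(18 - \sqrt{-2 + 0}\right) = -4 + \left(18 - \sqrt{-2}\right) = -4 + \left(18 - i \sqrt{2}\right) = 14 - i \sqrt{2} \approx 14.0 - 1.4142 i$)
$n = 69 - i \sqrt{2}$ ($n = 3 + \left(\left(\left(14 - i \sqrt{2}\right) - 1\right) + 53\right) = 3 + \left(\left(13 - i \sqrt{2}\right) + 53\right) = 3 + \left(66 - i \sqrt{2}\right) = 69 - i \sqrt{2} \approx 69.0 - 1.4142 i$)
$\left(\left(5 + 4 \left(0 - 2\right)\right) + n\right)^{2} = \left(\left(5 + 4 \left(0 - 2\right)\right) + \left(69 - i \sqrt{2}\right)\right)^{2} = \left(\left(5 + 4 \left(-2\right)\right) + \left(69 - i \sqrt{2}\right)\right)^{2} = \left(\left(5 - 8\right) + \left(69 - i \sqrt{2}\right)\right)^{2} = \left(-3 + \left(69 - i \sqrt{2}\right)\right)^{2} = \left(66 - i \sqrt{2}\right)^{2}$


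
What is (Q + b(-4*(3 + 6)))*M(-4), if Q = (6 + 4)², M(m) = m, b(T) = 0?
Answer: -400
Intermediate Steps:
Q = 100 (Q = 10² = 100)
(Q + b(-4*(3 + 6)))*M(-4) = (100 + 0)*(-4) = 100*(-4) = -400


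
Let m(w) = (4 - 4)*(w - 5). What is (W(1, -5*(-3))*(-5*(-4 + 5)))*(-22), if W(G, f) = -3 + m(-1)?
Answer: -330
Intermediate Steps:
m(w) = 0 (m(w) = 0*(-5 + w) = 0)
W(G, f) = -3 (W(G, f) = -3 + 0 = -3)
(W(1, -5*(-3))*(-5*(-4 + 5)))*(-22) = -(-15)*(-4 + 5)*(-22) = -(-15)*(-22) = -3*(-5)*(-22) = 15*(-22) = -330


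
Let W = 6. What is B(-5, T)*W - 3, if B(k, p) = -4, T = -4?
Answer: -27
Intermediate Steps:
B(-5, T)*W - 3 = -4*6 - 3 = -24 - 3 = -27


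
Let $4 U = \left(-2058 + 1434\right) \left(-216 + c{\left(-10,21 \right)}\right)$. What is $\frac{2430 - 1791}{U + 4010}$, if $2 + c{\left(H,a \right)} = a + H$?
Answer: $\frac{639}{36302} \approx 0.017602$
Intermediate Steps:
$c{\left(H,a \right)} = -2 + H + a$ ($c{\left(H,a \right)} = -2 + \left(a + H\right) = -2 + \left(H + a\right) = -2 + H + a$)
$U = 32292$ ($U = \frac{\left(-2058 + 1434\right) \left(-216 - -9\right)}{4} = \frac{\left(-624\right) \left(-216 + 9\right)}{4} = \frac{\left(-624\right) \left(-207\right)}{4} = \frac{1}{4} \cdot 129168 = 32292$)
$\frac{2430 - 1791}{U + 4010} = \frac{2430 - 1791}{32292 + 4010} = \frac{2430 - 1791}{36302} = \left(2430 - 1791\right) \frac{1}{36302} = 639 \cdot \frac{1}{36302} = \frac{639}{36302}$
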